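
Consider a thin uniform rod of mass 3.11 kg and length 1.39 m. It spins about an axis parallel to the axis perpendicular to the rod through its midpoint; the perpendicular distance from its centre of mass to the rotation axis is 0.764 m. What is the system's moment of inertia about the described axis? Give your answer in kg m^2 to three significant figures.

I_cm = (1/12)ML² = (1/12)(3.11)(1.39)² = 0.50074 kg m^2; centre at d = 0.764 m, so I = I_cm + Md² gives I = 0.50074 + (3.11)(0.764)² = 2.316 kg m^2.

2.32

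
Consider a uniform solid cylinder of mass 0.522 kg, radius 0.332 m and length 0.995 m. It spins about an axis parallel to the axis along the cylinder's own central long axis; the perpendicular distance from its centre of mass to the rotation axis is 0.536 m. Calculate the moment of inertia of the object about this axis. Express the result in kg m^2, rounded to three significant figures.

I_cm = (1/2)MR² = (1/2)(0.522)(0.332)² = 0.028768 kg m^2; centre at d = 0.536 m, so the parallel axis theorem gives I = 0.028768 + (0.522)(0.536)² = 0.17874 kg m^2.

0.179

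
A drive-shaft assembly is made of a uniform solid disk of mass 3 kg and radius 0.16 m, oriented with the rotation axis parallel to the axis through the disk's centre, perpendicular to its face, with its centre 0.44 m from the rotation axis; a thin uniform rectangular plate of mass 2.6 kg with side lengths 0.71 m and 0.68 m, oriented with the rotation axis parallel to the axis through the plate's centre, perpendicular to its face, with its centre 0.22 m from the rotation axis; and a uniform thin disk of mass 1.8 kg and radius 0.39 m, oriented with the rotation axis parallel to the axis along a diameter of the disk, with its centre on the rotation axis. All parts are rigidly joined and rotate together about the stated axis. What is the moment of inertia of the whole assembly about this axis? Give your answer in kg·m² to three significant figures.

1.02

Solid disk: I_cm = (1/2)MR² = (1/2)(3)(0.16)² = 0.0384 kg·m²; centre at d = 0.44 m, so the parallel axis theorem gives I = 0.0384 + (3)(0.44)² = 0.6192 kg·m².
Rectangular plate: I_cm = (1/12)M(a²+b²) = (1/12)(2.6)[(0.71)² + (0.68)²] = 0.20941 kg·m²; centre at d = 0.22 m, so the parallel axis theorem gives I = 0.20941 + (2.6)(0.22)² = 0.33525 kg·m².
Thin disk: I_cm = (1/4)MR² = (1/4)(1.8)(0.39)² = 0.068445 kg·m²; axis through the centre, so I = 0.068445 kg·m².
Total I = 0.6192 + 0.33525 + 0.068445 = 1.0229 kg·m².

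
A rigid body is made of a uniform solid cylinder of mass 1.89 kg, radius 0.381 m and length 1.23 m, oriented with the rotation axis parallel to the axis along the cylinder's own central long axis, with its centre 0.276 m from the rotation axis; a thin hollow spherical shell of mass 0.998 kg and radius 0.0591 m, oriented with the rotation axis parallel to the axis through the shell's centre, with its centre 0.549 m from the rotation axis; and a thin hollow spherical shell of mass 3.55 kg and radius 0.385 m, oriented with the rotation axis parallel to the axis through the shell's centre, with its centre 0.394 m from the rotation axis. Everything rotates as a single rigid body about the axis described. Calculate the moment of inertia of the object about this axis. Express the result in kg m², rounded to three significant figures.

1.49

Solid cylinder: I_cm = (1/2)MR² = (1/2)(1.89)(0.381)² = 0.13718 kg m²; centre at d = 0.276 m, so I = I_cm + Md² gives I = 0.13718 + (1.89)(0.276)² = 0.28115 kg m².
Spherical shell: I_cm = (2/3)MR² = (2/3)(0.998)(0.0591)² = 0.0023239 kg m²; centre at d = 0.549 m, so I = I_cm + Md² gives I = 0.0023239 + (0.998)(0.549)² = 0.30312 kg m².
Spherical shell: I_cm = (2/3)MR² = (2/3)(3.55)(0.385)² = 0.3508 kg m²; centre at d = 0.394 m, so I = I_cm + Md² gives I = 0.3508 + (3.55)(0.394)² = 0.90189 kg m².
Total I = 0.28115 + 0.30312 + 0.90189 = 1.4862 kg m².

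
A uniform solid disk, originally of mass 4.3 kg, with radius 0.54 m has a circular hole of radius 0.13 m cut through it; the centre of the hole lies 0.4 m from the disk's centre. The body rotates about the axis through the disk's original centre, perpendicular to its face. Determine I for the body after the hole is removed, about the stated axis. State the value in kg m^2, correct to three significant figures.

Unpierced body about its centre: I₀ = (1/2)MR² = (1/2)(4.3)(0.54)² = 0.62694 kg m^2.
The removed disk has mass m = M·(r/R)² = (4.3)(0.13/0.54)² = 0.24921 kg (same uniform areal density).
Its moment of inertia about the rotation axis (parallel-axis theorem): I_hole = (1/2)mr² + md² = (1/2)(0.24921)(0.13)² + (0.24921)(0.4)² = 0.04198 kg m^2.
Treating the hole as negative mass, I = I₀ − I_hole = 0.62694 − 0.04198 = 0.58496 kg m^2.

0.585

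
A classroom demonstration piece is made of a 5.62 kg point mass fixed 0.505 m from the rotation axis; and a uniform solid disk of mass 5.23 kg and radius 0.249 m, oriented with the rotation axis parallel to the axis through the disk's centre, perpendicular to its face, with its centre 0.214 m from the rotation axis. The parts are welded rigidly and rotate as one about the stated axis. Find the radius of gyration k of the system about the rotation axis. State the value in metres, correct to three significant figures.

Point mass: I_cm = 0; centre at d = 0.505 m, so the parallel axis theorem gives I = 0 + (5.62)(0.505)² = 1.4332 kg m^2.
Solid disk: I_cm = (1/2)MR² = (1/2)(5.23)(0.249)² = 0.16213 kg m^2; centre at d = 0.214 m, so the parallel axis theorem gives I = 0.16213 + (5.23)(0.214)² = 0.40165 kg m^2.
Total I = 1.8349 kg m^2; total mass M = 10.85 kg.
k = √(I/M) = √(1.8349/10.85) = 0.41123 m.

0.411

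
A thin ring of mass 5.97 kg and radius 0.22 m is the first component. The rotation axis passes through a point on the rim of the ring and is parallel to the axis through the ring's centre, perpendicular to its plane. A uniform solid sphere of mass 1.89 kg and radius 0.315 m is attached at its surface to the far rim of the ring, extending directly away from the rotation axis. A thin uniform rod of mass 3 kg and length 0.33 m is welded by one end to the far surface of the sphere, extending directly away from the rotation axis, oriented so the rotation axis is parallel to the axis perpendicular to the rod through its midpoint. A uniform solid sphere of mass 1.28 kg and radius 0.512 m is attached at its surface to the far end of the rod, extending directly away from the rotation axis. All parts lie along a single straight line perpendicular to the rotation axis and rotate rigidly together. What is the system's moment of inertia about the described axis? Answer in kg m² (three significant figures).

Thin ring: I_cm = MR² = (5.97)(0.22)² = 0.28895 kg m²; centre at d = 0.22 m, so the parallel axis theorem gives I = 0.28895 + (5.97)(0.22)² = 0.5779 kg m².
Solid sphere: I_cm = (2/5)MR² = (2/5)(1.89)(0.315)² = 0.075014 kg m²; centre at d = 0.22 + 0.22 + 0.315 = 0.755 m, so the parallel axis theorem gives I = 0.075014 + (1.89)(0.755)² = 1.1524 kg m².
Thin rod: I_cm = (1/12)ML² = (1/12)(3)(0.33)² = 0.027225 kg m²; centre at d = 0.22 + 0.22 + 0.315 + 0.315 + 0.165 = 1.235 m, so the parallel axis theorem gives I = 0.027225 + (3)(1.235)² = 4.6029 kg m².
Solid sphere: I_cm = (2/5)MR² = (2/5)(1.28)(0.512)² = 0.13422 kg m²; centre at d = 0.22 + 0.22 + 0.315 + 0.315 + 0.165 + 0.165 + 0.512 = 1.912 m, so the parallel axis theorem gives I = 0.13422 + (1.28)(1.912)² = 4.8136 kg m².
Total I = 0.5779 + 1.1524 + 4.6029 + 4.8136 = 11.147 kg m².

11.1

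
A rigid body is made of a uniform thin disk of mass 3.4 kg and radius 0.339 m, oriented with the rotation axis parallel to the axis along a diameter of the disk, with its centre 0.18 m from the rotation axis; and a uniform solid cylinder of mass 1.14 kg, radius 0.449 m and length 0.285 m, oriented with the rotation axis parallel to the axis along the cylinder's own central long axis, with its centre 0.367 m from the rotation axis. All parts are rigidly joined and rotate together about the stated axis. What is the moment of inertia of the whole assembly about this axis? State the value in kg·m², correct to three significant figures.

0.476

Thin disk: I_cm = (1/4)MR² = (1/4)(3.4)(0.339)² = 0.097683 kg·m²; centre at d = 0.18 m, so I = I_cm + Md² gives I = 0.097683 + (3.4)(0.18)² = 0.20784 kg·m².
Solid cylinder: I_cm = (1/2)MR² = (1/2)(1.14)(0.449)² = 0.11491 kg·m²; centre at d = 0.367 m, so I = I_cm + Md² gives I = 0.11491 + (1.14)(0.367)² = 0.26846 kg·m².
Total I = 0.20784 + 0.26846 = 0.4763 kg·m².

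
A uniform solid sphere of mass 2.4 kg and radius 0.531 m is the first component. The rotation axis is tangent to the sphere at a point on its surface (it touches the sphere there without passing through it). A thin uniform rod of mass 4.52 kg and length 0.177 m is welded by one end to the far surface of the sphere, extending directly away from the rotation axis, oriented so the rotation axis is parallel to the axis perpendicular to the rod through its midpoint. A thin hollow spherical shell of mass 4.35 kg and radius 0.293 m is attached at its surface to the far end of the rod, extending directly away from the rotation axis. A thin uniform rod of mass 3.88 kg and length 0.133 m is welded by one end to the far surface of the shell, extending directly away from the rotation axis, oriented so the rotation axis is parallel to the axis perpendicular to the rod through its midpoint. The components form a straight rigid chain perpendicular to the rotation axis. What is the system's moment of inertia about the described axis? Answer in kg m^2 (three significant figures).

31.3

Solid sphere: I_cm = (2/5)MR² = (2/5)(2.4)(0.531)² = 0.27068 kg m^2; centre at d = 0.531 m, so the parallel axis theorem gives I = 0.27068 + (2.4)(0.531)² = 0.94739 kg m^2.
Thin rod: I_cm = (1/12)ML² = (1/12)(4.52)(0.177)² = 0.011801 kg m^2; centre at d = 0.531 + 0.531 + 0.0885 = 1.1505 m, so the parallel axis theorem gives I = 0.011801 + (4.52)(1.1505)² = 5.9947 kg m^2.
Spherical shell: I_cm = (2/3)MR² = (2/3)(4.35)(0.293)² = 0.24896 kg m^2; centre at d = 0.531 + 0.531 + 0.0885 + 0.0885 + 0.293 = 1.532 m, so the parallel axis theorem gives I = 0.24896 + (4.35)(1.532)² = 10.459 kg m^2.
Thin rod: I_cm = (1/12)ML² = (1/12)(3.88)(0.133)² = 0.0057194 kg m^2; centre at d = 0.531 + 0.531 + 0.0885 + 0.0885 + 0.293 + 0.293 + 0.0665 = 1.8915 m, so the parallel axis theorem gives I = 0.0057194 + (3.88)(1.8915)² = 13.887 kg m^2.
Total I = 0.94739 + 5.9947 + 10.459 + 13.887 = 31.288 kg m^2.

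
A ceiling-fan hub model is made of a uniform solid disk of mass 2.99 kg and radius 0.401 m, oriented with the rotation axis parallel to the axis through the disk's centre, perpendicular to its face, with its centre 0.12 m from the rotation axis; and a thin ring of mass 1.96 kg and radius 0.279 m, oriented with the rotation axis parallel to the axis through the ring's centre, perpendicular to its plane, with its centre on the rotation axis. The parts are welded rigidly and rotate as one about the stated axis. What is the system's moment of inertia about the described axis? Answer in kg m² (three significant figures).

Solid disk: I_cm = (1/2)MR² = (1/2)(2.99)(0.401)² = 0.2404 kg m²; centre at d = 0.12 m, so the parallel axis theorem gives I = 0.2404 + (2.99)(0.12)² = 0.28345 kg m².
Thin ring: I_cm = MR² = (1.96)(0.279)² = 0.15257 kg m²; axis through the centre, so I = 0.15257 kg m².
Total I = 0.28345 + 0.15257 = 0.43602 kg m².

0.436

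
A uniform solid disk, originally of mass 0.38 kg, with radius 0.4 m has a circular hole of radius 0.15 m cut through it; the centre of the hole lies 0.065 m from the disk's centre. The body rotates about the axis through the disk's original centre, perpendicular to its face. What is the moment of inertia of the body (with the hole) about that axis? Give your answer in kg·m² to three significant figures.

Unpierced body about its centre: I₀ = (1/2)MR² = (1/2)(0.38)(0.4)² = 0.0304 kg·m².
The removed disk has mass m = M·(r/R)² = (0.38)(0.15/0.4)² = 0.053437 kg (same uniform areal density).
Its moment of inertia about the rotation axis (parallel-axis theorem): I_hole = (1/2)mr² + md² = (1/2)(0.053437)(0.15)² + (0.053437)(0.065)² = 0.00082695 kg·m².
Treating the hole as negative mass, I = I₀ − I_hole = 0.0304 − 0.00082695 = 0.029573 kg·m².

0.0296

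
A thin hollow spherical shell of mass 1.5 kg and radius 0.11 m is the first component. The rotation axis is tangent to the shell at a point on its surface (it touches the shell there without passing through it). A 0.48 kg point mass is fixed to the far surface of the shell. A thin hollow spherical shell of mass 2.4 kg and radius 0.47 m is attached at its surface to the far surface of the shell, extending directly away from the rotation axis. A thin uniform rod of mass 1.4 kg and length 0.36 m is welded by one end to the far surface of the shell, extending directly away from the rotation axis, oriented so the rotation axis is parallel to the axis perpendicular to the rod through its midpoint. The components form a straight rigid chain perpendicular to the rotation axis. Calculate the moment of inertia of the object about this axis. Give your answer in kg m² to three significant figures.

4.08

Spherical shell: I_cm = (2/3)MR² = (2/3)(1.5)(0.11)² = 0.0121 kg m²; centre at d = 0.11 m, so the parallel axis theorem gives I = 0.0121 + (1.5)(0.11)² = 0.03025 kg m².
Point mass: I_cm = 0; centre at d = 0.11 + 0.11 = 0.22 m, so the parallel axis theorem gives I = 0 + (0.48)(0.22)² = 0.023232 kg m².
Spherical shell: I_cm = (2/3)MR² = (2/3)(2.4)(0.47)² = 0.35344 kg m²; centre at d = 0.11 + 0.11 + 0.47 = 0.69 m, so the parallel axis theorem gives I = 0.35344 + (2.4)(0.69)² = 1.4961 kg m².
Thin rod: I_cm = (1/12)ML² = (1/12)(1.4)(0.36)² = 0.01512 kg m²; centre at d = 0.11 + 0.11 + 0.47 + 0.47 + 0.18 = 1.34 m, so the parallel axis theorem gives I = 0.01512 + (1.4)(1.34)² = 2.529 kg m².
Total I = 0.03025 + 0.023232 + 1.4961 + 2.529 = 4.0785 kg m².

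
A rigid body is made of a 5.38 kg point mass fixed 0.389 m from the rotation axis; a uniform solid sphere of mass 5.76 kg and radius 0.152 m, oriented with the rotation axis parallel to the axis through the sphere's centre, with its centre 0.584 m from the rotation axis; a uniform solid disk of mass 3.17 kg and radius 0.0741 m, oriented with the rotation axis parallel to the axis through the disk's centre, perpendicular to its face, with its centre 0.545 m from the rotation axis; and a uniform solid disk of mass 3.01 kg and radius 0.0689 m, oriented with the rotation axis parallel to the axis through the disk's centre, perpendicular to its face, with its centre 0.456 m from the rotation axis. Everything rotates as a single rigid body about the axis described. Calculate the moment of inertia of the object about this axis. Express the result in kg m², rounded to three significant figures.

4.42

Point mass: I_cm = 0; centre at d = 0.389 m, so the parallel axis theorem gives I = 0 + (5.38)(0.389)² = 0.81411 kg m².
Solid sphere: I_cm = (2/5)MR² = (2/5)(5.76)(0.152)² = 0.053232 kg m²; centre at d = 0.584 m, so the parallel axis theorem gives I = 0.053232 + (5.76)(0.584)² = 2.0177 kg m².
Solid disk: I_cm = (1/2)MR² = (1/2)(3.17)(0.0741)² = 0.0087029 kg m²; centre at d = 0.545 m, so the parallel axis theorem gives I = 0.0087029 + (3.17)(0.545)² = 0.95027 kg m².
Solid disk: I_cm = (1/2)MR² = (1/2)(3.01)(0.0689)² = 0.0071446 kg m²; centre at d = 0.456 m, so the parallel axis theorem gives I = 0.0071446 + (3.01)(0.456)² = 0.63303 kg m².
Total I = 0.81411 + 2.0177 + 0.95027 + 0.63303 = 4.4151 kg m².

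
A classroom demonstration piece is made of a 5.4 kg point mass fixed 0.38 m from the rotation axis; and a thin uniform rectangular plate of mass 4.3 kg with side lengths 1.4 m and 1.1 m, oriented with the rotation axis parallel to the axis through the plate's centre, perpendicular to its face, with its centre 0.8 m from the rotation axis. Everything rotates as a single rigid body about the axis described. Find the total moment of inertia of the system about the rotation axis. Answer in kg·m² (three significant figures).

Point mass: I_cm = 0; centre at d = 0.38 m, so the parallel axis theorem gives I = 0 + (5.4)(0.38)² = 0.77976 kg·m².
Rectangular plate: I_cm = (1/12)M(a²+b²) = (1/12)(4.3)[(1.4)² + (1.1)²] = 1.1359 kg·m²; centre at d = 0.8 m, so the parallel axis theorem gives I = 1.1359 + (4.3)(0.8)² = 3.8879 kg·m².
Total I = 0.77976 + 3.8879 = 4.6677 kg·m².

4.67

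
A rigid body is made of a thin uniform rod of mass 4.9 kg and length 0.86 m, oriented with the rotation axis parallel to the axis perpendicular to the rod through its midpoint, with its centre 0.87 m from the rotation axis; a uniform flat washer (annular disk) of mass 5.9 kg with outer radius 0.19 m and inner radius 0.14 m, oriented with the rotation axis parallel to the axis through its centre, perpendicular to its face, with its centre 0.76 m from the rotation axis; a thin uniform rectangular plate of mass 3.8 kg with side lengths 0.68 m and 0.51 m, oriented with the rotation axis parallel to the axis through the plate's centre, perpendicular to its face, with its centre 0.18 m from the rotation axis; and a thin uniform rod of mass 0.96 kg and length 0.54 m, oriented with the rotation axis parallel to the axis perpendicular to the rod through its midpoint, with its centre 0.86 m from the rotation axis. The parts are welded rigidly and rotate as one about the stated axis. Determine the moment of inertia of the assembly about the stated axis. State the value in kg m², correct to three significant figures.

Thin rod: I_cm = (1/12)ML² = (1/12)(4.9)(0.86)² = 0.302 kg m²; centre at d = 0.87 m, so I = I_cm + Md² gives I = 0.302 + (4.9)(0.87)² = 4.0108 kg m².
Annular disk: I_cm = (1/2)M(R²+r²) = (1/2)(5.9)[(0.19)² + (0.14)²] = 0.16432 kg m²; centre at d = 0.76 m, so I = I_cm + Md² gives I = 0.16432 + (5.9)(0.76)² = 3.5722 kg m².
Rectangular plate: I_cm = (1/12)M(a²+b²) = (1/12)(3.8)[(0.68)² + (0.51)²] = 0.22879 kg m²; centre at d = 0.18 m, so I = I_cm + Md² gives I = 0.22879 + (3.8)(0.18)² = 0.35191 kg m².
Thin rod: I_cm = (1/12)ML² = (1/12)(0.96)(0.54)² = 0.023328 kg m²; centre at d = 0.86 m, so I = I_cm + Md² gives I = 0.023328 + (0.96)(0.86)² = 0.73334 kg m².
Total I = 4.0108 + 3.5722 + 0.35191 + 0.73334 = 8.6682 kg m².

8.67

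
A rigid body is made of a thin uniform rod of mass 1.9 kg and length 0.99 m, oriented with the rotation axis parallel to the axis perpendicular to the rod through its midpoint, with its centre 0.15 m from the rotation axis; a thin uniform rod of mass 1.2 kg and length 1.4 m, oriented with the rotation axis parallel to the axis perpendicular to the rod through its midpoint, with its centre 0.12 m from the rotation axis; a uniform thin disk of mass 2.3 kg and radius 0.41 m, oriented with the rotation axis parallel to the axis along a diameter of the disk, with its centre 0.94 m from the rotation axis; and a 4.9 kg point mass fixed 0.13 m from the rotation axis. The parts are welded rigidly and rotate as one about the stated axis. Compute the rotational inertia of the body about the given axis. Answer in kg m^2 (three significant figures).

2.62

Thin rod: I_cm = (1/12)ML² = (1/12)(1.9)(0.99)² = 0.15518 kg m^2; centre at d = 0.15 m, so the parallel axis theorem gives I = 0.15518 + (1.9)(0.15)² = 0.19793 kg m^2.
Thin rod: I_cm = (1/12)ML² = (1/12)(1.2)(1.4)² = 0.196 kg m^2; centre at d = 0.12 m, so the parallel axis theorem gives I = 0.196 + (1.2)(0.12)² = 0.21328 kg m^2.
Thin disk: I_cm = (1/4)MR² = (1/4)(2.3)(0.41)² = 0.096657 kg m^2; centre at d = 0.94 m, so the parallel axis theorem gives I = 0.096657 + (2.3)(0.94)² = 2.1289 kg m^2.
Point mass: I_cm = 0; centre at d = 0.13 m, so the parallel axis theorem gives I = 0 + (4.9)(0.13)² = 0.08281 kg m^2.
Total I = 0.19793 + 0.21328 + 2.1289 + 0.08281 = 2.623 kg m^2.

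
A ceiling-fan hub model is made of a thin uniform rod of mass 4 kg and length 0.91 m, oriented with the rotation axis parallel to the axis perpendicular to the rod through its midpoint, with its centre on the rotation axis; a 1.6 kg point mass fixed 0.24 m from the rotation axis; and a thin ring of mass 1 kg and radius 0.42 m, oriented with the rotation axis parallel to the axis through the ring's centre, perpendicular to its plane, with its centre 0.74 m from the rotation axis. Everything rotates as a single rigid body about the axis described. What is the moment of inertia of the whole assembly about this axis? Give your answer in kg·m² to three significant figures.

1.09

Thin rod: I_cm = (1/12)ML² = (1/12)(4)(0.91)² = 0.27603 kg·m²; axis through the centre, so I = 0.27603 kg·m².
Point mass: I_cm = 0; centre at d = 0.24 m, so the parallel axis theorem gives I = 0 + (1.6)(0.24)² = 0.09216 kg·m².
Thin ring: I_cm = MR² = (1)(0.42)² = 0.1764 kg·m²; centre at d = 0.74 m, so the parallel axis theorem gives I = 0.1764 + (1)(0.74)² = 0.724 kg·m².
Total I = 0.27603 + 0.09216 + 0.724 = 1.0922 kg·m².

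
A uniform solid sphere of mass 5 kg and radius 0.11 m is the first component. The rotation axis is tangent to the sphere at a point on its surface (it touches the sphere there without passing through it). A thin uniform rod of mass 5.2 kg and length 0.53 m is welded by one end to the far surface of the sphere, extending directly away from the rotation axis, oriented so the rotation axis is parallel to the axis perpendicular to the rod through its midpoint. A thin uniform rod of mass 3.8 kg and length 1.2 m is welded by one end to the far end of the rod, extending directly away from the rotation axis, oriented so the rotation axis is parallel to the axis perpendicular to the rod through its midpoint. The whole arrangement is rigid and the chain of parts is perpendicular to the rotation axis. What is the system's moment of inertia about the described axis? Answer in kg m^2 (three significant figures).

Solid sphere: I_cm = (2/5)MR² = (2/5)(5)(0.11)² = 0.0242 kg m^2; centre at d = 0.11 m, so the parallel axis theorem gives I = 0.0242 + (5)(0.11)² = 0.0847 kg m^2.
Thin rod: I_cm = (1/12)ML² = (1/12)(5.2)(0.53)² = 0.12172 kg m^2; centre at d = 0.11 + 0.11 + 0.265 = 0.485 m, so the parallel axis theorem gives I = 0.12172 + (5.2)(0.485)² = 1.3449 kg m^2.
Thin rod: I_cm = (1/12)ML² = (1/12)(3.8)(1.2)² = 0.456 kg m^2; centre at d = 0.11 + 0.11 + 0.265 + 0.265 + 0.6 = 1.35 m, so the parallel axis theorem gives I = 0.456 + (3.8)(1.35)² = 7.3815 kg m^2.
Total I = 0.0847 + 1.3449 + 7.3815 = 8.8111 kg m^2.

8.81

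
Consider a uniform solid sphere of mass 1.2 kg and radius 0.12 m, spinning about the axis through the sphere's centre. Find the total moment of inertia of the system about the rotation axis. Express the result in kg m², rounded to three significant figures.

0.00691

I_cm = (2/5)MR² = (2/5)(1.2)(0.12)² = 0.006912 kg m²; axis through the centre, so I = 0.006912 kg m².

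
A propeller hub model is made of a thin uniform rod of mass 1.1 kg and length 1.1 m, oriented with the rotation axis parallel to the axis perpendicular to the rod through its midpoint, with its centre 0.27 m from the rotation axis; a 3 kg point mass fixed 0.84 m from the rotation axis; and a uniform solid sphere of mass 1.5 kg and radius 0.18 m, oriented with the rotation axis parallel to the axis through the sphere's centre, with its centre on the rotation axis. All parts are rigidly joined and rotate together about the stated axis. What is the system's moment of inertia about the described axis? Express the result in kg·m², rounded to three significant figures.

2.33

Thin rod: I_cm = (1/12)ML² = (1/12)(1.1)(1.1)² = 0.11092 kg·m²; centre at d = 0.27 m, so the parallel axis theorem gives I = 0.11092 + (1.1)(0.27)² = 0.19111 kg·m².
Point mass: I_cm = 0; centre at d = 0.84 m, so the parallel axis theorem gives I = 0 + (3)(0.84)² = 2.1168 kg·m².
Solid sphere: I_cm = (2/5)MR² = (2/5)(1.5)(0.18)² = 0.01944 kg·m²; axis through the centre, so I = 0.01944 kg·m².
Total I = 0.19111 + 2.1168 + 0.01944 = 2.3273 kg·m².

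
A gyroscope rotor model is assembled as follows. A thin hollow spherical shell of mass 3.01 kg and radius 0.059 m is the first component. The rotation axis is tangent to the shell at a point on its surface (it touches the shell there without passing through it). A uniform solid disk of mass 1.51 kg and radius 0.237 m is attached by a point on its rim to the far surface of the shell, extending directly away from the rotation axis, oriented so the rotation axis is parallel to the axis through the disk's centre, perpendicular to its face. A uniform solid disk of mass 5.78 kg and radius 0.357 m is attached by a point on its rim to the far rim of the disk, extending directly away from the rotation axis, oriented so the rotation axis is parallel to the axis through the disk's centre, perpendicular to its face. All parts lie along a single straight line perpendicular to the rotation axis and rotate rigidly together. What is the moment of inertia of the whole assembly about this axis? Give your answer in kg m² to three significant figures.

Spherical shell: I_cm = (2/3)MR² = (2/3)(3.01)(0.059)² = 0.0069852 kg m²; centre at d = 0.059 m, so I = I_cm + Md² gives I = 0.0069852 + (3.01)(0.059)² = 0.017463 kg m².
Solid disk: I_cm = (1/2)MR² = (1/2)(1.51)(0.237)² = 0.042408 kg m²; centre at d = 0.059 + 0.059 + 0.237 = 0.355 m, so I = I_cm + Md² gives I = 0.042408 + (1.51)(0.355)² = 0.23271 kg m².
Solid disk: I_cm = (1/2)MR² = (1/2)(5.78)(0.357)² = 0.36833 kg m²; centre at d = 0.059 + 0.059 + 0.237 + 0.237 + 0.357 = 0.949 m, so I = I_cm + Md² gives I = 0.36833 + (5.78)(0.949)² = 5.5738 kg m².
Total I = 0.017463 + 0.23271 + 5.5738 = 5.824 kg m².

5.82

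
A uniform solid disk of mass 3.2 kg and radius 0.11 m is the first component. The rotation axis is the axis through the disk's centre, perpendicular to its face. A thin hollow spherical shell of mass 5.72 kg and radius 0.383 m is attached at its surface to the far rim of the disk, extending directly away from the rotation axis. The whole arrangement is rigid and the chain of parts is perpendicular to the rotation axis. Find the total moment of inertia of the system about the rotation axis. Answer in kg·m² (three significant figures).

1.97

Solid disk: I_cm = (1/2)MR² = (1/2)(3.2)(0.11)² = 0.01936 kg·m²; axis through the centre, so I = 0.01936 kg·m².
Spherical shell: I_cm = (2/3)MR² = (2/3)(5.72)(0.383)² = 0.55937 kg·m²; centre at d = 0.11 + 0.383 = 0.493 m, so I = I_cm + Md² gives I = 0.55937 + (5.72)(0.493)² = 1.9496 kg·m².
Total I = 0.01936 + 1.9496 = 1.969 kg·m².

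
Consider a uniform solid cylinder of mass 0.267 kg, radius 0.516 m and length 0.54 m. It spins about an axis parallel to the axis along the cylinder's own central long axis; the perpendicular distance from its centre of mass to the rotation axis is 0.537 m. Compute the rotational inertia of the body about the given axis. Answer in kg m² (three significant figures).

0.113

I_cm = (1/2)MR² = (1/2)(0.267)(0.516)² = 0.035545 kg m²; centre at d = 0.537 m, so the parallel axis theorem gives I = 0.035545 + (0.267)(0.537)² = 0.11254 kg m².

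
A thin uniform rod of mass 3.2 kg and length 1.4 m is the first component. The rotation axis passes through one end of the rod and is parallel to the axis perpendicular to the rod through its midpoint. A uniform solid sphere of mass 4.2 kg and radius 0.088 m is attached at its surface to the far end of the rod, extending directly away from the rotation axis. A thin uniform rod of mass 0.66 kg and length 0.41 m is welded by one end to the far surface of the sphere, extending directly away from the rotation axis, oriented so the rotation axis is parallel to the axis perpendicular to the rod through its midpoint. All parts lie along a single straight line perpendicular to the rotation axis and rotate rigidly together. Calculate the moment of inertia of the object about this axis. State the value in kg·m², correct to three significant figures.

13.5

Thin rod: I_cm = (1/12)ML² = (1/12)(3.2)(1.4)² = 0.52267 kg·m²; centre at d = 0.7 m, so the parallel axis theorem gives I = 0.52267 + (3.2)(0.7)² = 2.0907 kg·m².
Solid sphere: I_cm = (2/5)MR² = (2/5)(4.2)(0.088)² = 0.01301 kg·m²; centre at d = 0.7 + 0.7 + 0.088 = 1.488 m, so the parallel axis theorem gives I = 0.01301 + (4.2)(1.488)² = 9.3124 kg·m².
Thin rod: I_cm = (1/12)ML² = (1/12)(0.66)(0.41)² = 0.0092455 kg·m²; centre at d = 0.7 + 0.7 + 0.088 + 0.088 + 0.205 = 1.781 m, so the parallel axis theorem gives I = 0.0092455 + (0.66)(1.781)² = 2.1027 kg·m².
Total I = 2.0907 + 9.3124 + 2.1027 = 13.506 kg·m².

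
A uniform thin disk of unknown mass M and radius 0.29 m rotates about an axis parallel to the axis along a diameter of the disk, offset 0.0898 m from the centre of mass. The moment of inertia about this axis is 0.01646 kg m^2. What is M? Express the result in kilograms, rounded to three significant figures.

I = I_cm + Md² = (1/4)MR² + Md² = M·[0.25·(0.29)² + (0.0898)²] = M·0.029089.
So M = 0.01646 / 0.029089 = 0.56585 kg.

0.566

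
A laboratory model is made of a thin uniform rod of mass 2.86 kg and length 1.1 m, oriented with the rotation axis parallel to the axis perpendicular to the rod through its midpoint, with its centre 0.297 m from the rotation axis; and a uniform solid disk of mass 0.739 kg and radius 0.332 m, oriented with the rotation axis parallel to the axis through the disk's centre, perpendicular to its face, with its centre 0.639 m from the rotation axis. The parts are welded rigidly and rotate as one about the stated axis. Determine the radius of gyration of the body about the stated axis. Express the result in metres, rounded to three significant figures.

Thin rod: I_cm = (1/12)ML² = (1/12)(2.86)(1.1)² = 0.28838 kg·m²; centre at d = 0.297 m, so I = I_cm + Md² gives I = 0.28838 + (2.86)(0.297)² = 0.54066 kg·m².
Solid disk: I_cm = (1/2)MR² = (1/2)(0.739)(0.332)² = 0.040728 kg·m²; centre at d = 0.639 m, so I = I_cm + Md² gives I = 0.040728 + (0.739)(0.639)² = 0.34248 kg·m².
Total I = 0.88314 kg·m²; total mass M = 3.599 kg.
k = √(I/M) = √(0.88314/3.599) = 0.49536 m.

0.495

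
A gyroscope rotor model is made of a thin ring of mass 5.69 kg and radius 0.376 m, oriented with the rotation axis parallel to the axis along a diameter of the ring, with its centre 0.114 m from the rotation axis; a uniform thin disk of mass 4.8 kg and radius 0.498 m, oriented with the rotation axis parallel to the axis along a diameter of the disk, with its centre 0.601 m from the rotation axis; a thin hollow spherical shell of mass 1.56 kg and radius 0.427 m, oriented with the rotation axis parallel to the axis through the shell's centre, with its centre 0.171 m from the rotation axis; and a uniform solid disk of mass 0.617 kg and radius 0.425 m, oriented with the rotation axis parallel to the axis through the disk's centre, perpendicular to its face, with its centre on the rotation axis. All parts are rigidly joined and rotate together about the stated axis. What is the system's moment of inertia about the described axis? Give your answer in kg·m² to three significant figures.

2.80

Thin ring: I_cm = (1/2)MR² = (1/2)(5.69)(0.376)² = 0.40221 kg·m²; centre at d = 0.114 m, so I = I_cm + Md² gives I = 0.40221 + (5.69)(0.114)² = 0.47616 kg·m².
Thin disk: I_cm = (1/4)MR² = (1/4)(4.8)(0.498)² = 0.2976 kg·m²; centre at d = 0.601 m, so I = I_cm + Md² gives I = 0.2976 + (4.8)(0.601)² = 2.0314 kg·m².
Spherical shell: I_cm = (2/3)MR² = (2/3)(1.56)(0.427)² = 0.18962 kg·m²; centre at d = 0.171 m, so I = I_cm + Md² gives I = 0.18962 + (1.56)(0.171)² = 0.23524 kg·m².
Solid disk: I_cm = (1/2)MR² = (1/2)(0.617)(0.425)² = 0.055723 kg·m²; axis through the centre, so I = 0.055723 kg·m².
Total I = 0.47616 + 2.0314 + 0.23524 + 0.055723 = 2.7985 kg·m².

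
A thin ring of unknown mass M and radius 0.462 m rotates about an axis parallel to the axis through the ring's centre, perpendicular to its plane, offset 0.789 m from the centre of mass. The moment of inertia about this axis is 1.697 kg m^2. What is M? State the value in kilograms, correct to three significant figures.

I = I_cm + Md² = MR² + Md² = M·[1·(0.462)² + (0.789)²] = M·0.83597.
So M = 1.697 / 0.83597 = 2.03 kg.

2.03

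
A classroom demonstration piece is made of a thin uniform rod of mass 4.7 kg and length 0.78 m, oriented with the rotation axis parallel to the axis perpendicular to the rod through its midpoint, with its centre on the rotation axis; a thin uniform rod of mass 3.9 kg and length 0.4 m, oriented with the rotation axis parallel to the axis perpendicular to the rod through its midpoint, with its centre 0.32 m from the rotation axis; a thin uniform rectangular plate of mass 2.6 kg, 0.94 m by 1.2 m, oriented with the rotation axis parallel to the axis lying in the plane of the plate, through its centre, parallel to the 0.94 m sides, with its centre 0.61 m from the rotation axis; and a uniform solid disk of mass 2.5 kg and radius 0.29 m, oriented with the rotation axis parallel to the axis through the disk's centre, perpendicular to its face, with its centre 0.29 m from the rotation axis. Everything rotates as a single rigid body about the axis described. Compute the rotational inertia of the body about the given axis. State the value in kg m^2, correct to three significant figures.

Thin rod: I_cm = (1/12)ML² = (1/12)(4.7)(0.78)² = 0.23829 kg m^2; axis through the centre, so I = 0.23829 kg m^2.
Thin rod: I_cm = (1/12)ML² = (1/12)(3.9)(0.4)² = 0.052 kg m^2; centre at d = 0.32 m, so I = I_cm + Md² gives I = 0.052 + (3.9)(0.32)² = 0.45136 kg m^2.
Rectangular plate: I_cm = (1/12)Mb² = (1/12)(2.6)(1.2)² = 0.312 kg m^2; centre at d = 0.61 m, so I = I_cm + Md² gives I = 0.312 + (2.6)(0.61)² = 1.2795 kg m^2.
Solid disk: I_cm = (1/2)MR² = (1/2)(2.5)(0.29)² = 0.10512 kg m^2; centre at d = 0.29 m, so I = I_cm + Md² gives I = 0.10512 + (2.5)(0.29)² = 0.31537 kg m^2.
Total I = 0.23829 + 0.45136 + 1.2795 + 0.31537 = 2.2845 kg m^2.

2.28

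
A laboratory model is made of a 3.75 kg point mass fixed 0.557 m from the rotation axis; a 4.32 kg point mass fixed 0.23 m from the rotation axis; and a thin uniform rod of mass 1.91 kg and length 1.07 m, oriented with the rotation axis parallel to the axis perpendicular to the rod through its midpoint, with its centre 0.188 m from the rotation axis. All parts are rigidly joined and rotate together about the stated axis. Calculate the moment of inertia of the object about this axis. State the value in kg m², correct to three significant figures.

1.64

Point mass: I_cm = 0; centre at d = 0.557 m, so the parallel axis theorem gives I = 0 + (3.75)(0.557)² = 1.1634 kg m².
Point mass: I_cm = 0; centre at d = 0.23 m, so the parallel axis theorem gives I = 0 + (4.32)(0.23)² = 0.22853 kg m².
Thin rod: I_cm = (1/12)ML² = (1/12)(1.91)(1.07)² = 0.18223 kg m²; centre at d = 0.188 m, so the parallel axis theorem gives I = 0.18223 + (1.91)(0.188)² = 0.24974 kg m².
Total I = 1.1634 + 0.22853 + 0.24974 = 1.6417 kg m².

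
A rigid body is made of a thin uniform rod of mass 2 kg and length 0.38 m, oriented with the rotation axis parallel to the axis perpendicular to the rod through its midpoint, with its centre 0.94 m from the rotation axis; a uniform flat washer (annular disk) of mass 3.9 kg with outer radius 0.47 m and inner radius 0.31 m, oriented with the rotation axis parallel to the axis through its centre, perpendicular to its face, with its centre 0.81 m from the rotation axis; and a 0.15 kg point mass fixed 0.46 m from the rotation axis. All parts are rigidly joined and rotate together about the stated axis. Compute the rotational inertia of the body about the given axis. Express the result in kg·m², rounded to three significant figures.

Thin rod: I_cm = (1/12)ML² = (1/12)(2)(0.38)² = 0.024067 kg·m²; centre at d = 0.94 m, so I = I_cm + Md² gives I = 0.024067 + (2)(0.94)² = 1.7913 kg·m².
Annular disk: I_cm = (1/2)M(R²+r²) = (1/2)(3.9)[(0.47)² + (0.31)²] = 0.61815 kg·m²; centre at d = 0.81 m, so I = I_cm + Md² gives I = 0.61815 + (3.9)(0.81)² = 3.1769 kg·m².
Point mass: I_cm = 0; centre at d = 0.46 m, so I = I_cm + Md² gives I = 0 + (0.15)(0.46)² = 0.03174 kg·m².
Total I = 1.7913 + 3.1769 + 0.03174 = 4.9999 kg·m².

5.00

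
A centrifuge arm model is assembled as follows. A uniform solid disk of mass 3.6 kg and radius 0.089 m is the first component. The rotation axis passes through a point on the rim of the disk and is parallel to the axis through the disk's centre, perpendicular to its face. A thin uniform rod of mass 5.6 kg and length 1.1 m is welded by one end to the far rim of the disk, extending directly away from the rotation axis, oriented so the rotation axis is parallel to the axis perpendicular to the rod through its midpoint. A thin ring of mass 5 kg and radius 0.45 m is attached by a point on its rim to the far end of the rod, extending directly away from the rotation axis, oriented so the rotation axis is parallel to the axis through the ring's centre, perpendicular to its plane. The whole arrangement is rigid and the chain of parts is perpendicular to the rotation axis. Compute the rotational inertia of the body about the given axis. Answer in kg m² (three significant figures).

Solid disk: I_cm = (1/2)MR² = (1/2)(3.6)(0.089)² = 0.014258 kg m²; centre at d = 0.089 m, so the parallel axis theorem gives I = 0.014258 + (3.6)(0.089)² = 0.042773 kg m².
Thin rod: I_cm = (1/12)ML² = (1/12)(5.6)(1.1)² = 0.56467 kg m²; centre at d = 0.089 + 0.089 + 0.55 = 0.728 m, so the parallel axis theorem gives I = 0.56467 + (5.6)(0.728)² = 3.5326 kg m².
Thin ring: I_cm = MR² = (5)(0.45)² = 1.0125 kg m²; centre at d = 0.089 + 0.089 + 0.55 + 0.55 + 0.45 = 1.728 m, so the parallel axis theorem gives I = 1.0125 + (5)(1.728)² = 15.942 kg m².
Total I = 0.042773 + 3.5326 + 15.942 = 19.518 kg m².

19.5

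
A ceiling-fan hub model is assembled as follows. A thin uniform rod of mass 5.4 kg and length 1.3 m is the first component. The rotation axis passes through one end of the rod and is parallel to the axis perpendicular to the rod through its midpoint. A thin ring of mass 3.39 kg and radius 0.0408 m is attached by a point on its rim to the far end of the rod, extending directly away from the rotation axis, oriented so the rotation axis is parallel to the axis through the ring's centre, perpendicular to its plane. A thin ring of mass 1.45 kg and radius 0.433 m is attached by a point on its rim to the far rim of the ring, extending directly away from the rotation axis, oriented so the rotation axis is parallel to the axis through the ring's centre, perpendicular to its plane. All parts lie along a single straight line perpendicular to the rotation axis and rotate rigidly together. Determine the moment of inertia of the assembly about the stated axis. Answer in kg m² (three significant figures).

14.2

Thin rod: I_cm = (1/12)ML² = (1/12)(5.4)(1.3)² = 0.7605 kg m²; centre at d = 0.65 m, so the parallel axis theorem gives I = 0.7605 + (5.4)(0.65)² = 3.042 kg m².
Thin ring: I_cm = MR² = (3.39)(0.0408)² = 0.0056431 kg m²; centre at d = 0.65 + 0.65 + 0.0408 = 1.3408 m, so the parallel axis theorem gives I = 0.0056431 + (3.39)(1.3408)² = 6.1 kg m².
Thin ring: I_cm = MR² = (1.45)(0.433)² = 0.27186 kg m²; centre at d = 0.65 + 0.65 + 0.0408 + 0.0408 + 0.433 = 1.8146 m, so the parallel axis theorem gives I = 0.27186 + (1.45)(1.8146)² = 5.0464 kg m².
Total I = 3.042 + 6.1 + 5.0464 = 14.188 kg m².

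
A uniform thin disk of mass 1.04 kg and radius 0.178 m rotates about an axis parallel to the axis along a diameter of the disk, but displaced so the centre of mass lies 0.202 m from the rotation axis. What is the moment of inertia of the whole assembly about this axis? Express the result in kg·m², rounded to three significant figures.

0.0507

I_cm = (1/4)MR² = (1/4)(1.04)(0.178)² = 0.0082378 kg·m²; centre at d = 0.202 m, so the parallel axis theorem gives I = 0.0082378 + (1.04)(0.202)² = 0.050674 kg·m².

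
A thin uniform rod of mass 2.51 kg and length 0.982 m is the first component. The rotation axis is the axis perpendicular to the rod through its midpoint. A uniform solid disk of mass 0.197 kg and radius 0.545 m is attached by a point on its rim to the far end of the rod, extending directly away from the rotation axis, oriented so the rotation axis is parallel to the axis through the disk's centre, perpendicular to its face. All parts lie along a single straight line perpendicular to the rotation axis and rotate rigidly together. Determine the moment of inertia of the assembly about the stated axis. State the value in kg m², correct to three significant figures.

Thin rod: I_cm = (1/12)ML² = (1/12)(2.51)(0.982)² = 0.2017 kg m²; axis through the centre, so I = 0.2017 kg m².
Solid disk: I_cm = (1/2)MR² = (1/2)(0.197)(0.545)² = 0.029257 kg m²; centre at d = 0.491 + 0.545 = 1.036 m, so I = I_cm + Md² gives I = 0.029257 + (0.197)(1.036)² = 0.2407 kg m².
Total I = 0.2017 + 0.2407 = 0.4424 kg m².

0.442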